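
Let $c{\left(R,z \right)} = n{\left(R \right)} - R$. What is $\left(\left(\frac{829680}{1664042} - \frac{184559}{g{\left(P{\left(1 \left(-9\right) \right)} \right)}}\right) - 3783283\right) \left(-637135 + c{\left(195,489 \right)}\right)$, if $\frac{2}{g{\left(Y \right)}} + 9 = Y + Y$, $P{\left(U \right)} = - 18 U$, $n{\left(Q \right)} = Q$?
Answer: $\frac{34829612071355595785}{1664042} \approx 2.0931 \cdot 10^{13}$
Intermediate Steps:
$c{\left(R,z \right)} = 0$ ($c{\left(R,z \right)} = R - R = 0$)
$g{\left(Y \right)} = \frac{2}{-9 + 2 Y}$ ($g{\left(Y \right)} = \frac{2}{-9 + \left(Y + Y\right)} = \frac{2}{-9 + 2 Y}$)
$\left(\left(\frac{829680}{1664042} - \frac{184559}{g{\left(P{\left(1 \left(-9\right) \right)} \right)}}\right) - 3783283\right) \left(-637135 + c{\left(195,489 \right)}\right) = \left(\left(\frac{829680}{1664042} - \frac{184559}{2 \frac{1}{-9 + 2 \left(- 18 \cdot 1 \left(-9\right)\right)}}\right) - 3783283\right) \left(-637135 + 0\right) = \left(\left(829680 \cdot \frac{1}{1664042} - \frac{184559}{2 \frac{1}{-9 + 2 \left(\left(-18\right) \left(-9\right)\right)}}\right) - 3783283\right) \left(-637135\right) = \left(\left(\frac{414840}{832021} - \frac{184559}{2 \frac{1}{-9 + 2 \cdot 162}}\right) - 3783283\right) \left(-637135\right) = \left(\left(\frac{414840}{832021} - \frac{184559}{2 \frac{1}{-9 + 324}}\right) - 3783283\right) \left(-637135\right) = \left(\left(\frac{414840}{832021} - \frac{184559}{2 \cdot \frac{1}{315}}\right) - 3783283\right) \left(-637135\right) = \left(\left(\frac{414840}{832021} - \frac{184559}{\frac{2}{315}}\right) - 3783283\right) \left(-637135\right) = \left(\left(\frac{414840}{832021} - \frac{58136085}{2}\right) - 3783283\right) \left(-637135\right) = \left(- \frac{48370442748105}{1664042} - 3783283\right) \left(-637135\right) = \left(- \frac{54665984557991}{1664042}\right) \left(-637135\right) = \frac{34829612071355595785}{1664042}$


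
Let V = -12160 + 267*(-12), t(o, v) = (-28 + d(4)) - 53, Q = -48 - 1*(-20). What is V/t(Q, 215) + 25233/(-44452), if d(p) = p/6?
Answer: 2042800431/10712932 ≈ 190.69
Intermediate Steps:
d(p) = p/6 (d(p) = p*(⅙) = p/6)
Q = -28 (Q = -48 + 20 = -28)
t(o, v) = -241/3 (t(o, v) = (-28 + (⅙)*4) - 53 = (-28 + ⅔) - 53 = -82/3 - 53 = -241/3)
V = -15364 (V = -12160 - 3204 = -15364)
V/t(Q, 215) + 25233/(-44452) = -15364/(-241/3) + 25233/(-44452) = -15364*(-3/241) + 25233*(-1/44452) = 46092/241 - 25233/44452 = 2042800431/10712932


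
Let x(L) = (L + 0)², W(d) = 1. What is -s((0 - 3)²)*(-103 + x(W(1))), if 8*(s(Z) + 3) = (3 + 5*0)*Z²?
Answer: 11169/4 ≈ 2792.3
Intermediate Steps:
x(L) = L²
s(Z) = -3 + 3*Z²/8 (s(Z) = -3 + ((3 + 5*0)*Z²)/8 = -3 + ((3 + 0)*Z²)/8 = -3 + (3*Z²)/8 = -3 + 3*Z²/8)
-s((0 - 3)²)*(-103 + x(W(1))) = -(-3 + 3*((0 - 3)²)²/8)*(-103 + 1²) = -(-3 + 3*((-3)²)²/8)*(-103 + 1) = -(-3 + (3/8)*9²)*(-102) = -(-3 + (3/8)*81)*(-102) = -(-3 + 243/8)*(-102) = -219*(-102)/8 = -1*(-11169/4) = 11169/4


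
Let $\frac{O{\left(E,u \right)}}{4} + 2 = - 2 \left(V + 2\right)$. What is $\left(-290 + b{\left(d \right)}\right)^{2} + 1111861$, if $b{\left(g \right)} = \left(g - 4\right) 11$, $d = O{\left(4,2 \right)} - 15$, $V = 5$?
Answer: $2559070$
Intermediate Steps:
$O{\left(E,u \right)} = -64$ ($O{\left(E,u \right)} = -8 + 4 \left(- 2 \left(5 + 2\right)\right) = -8 + 4 \left(\left(-2\right) 7\right) = -8 + 4 \left(-14\right) = -8 - 56 = -64$)
$d = -79$ ($d = -64 - 15 = -79$)
$b{\left(g \right)} = -44 + 11 g$ ($b{\left(g \right)} = \left(-4 + g\right) 11 = -44 + 11 g$)
$\left(-290 + b{\left(d \right)}\right)^{2} + 1111861 = \left(-290 + \left(-44 + 11 \left(-79\right)\right)\right)^{2} + 1111861 = \left(-290 - 913\right)^{2} + 1111861 = \left(-1203\right)^{2} + 1111861 = 1447209 + 1111861 = 2559070$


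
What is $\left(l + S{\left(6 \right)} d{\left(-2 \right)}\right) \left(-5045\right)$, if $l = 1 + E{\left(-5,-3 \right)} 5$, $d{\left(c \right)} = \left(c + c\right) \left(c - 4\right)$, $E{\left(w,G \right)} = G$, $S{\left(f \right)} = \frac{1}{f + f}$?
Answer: $60540$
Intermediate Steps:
$S{\left(f \right)} = \frac{1}{2 f}$
$d{\left(c \right)} = 2 c \left(-4 + c\right)$
$l = -14$ ($l = 1 - 15 = -14$)
$\left(l + S{\left(6 \right)} d{\left(-2 \right)}\right) \left(-5045\right) = \left(-14 + \frac{1}{2 \cdot 6} \cdot 2 \left(-2\right) \left(-4 - 2\right)\right) \left(-5045\right) = \left(-14 + \frac{1}{2} \cdot \frac{1}{6} \cdot 2 \left(-2\right) \left(-6\right)\right) \left(-5045\right) = \left(-14 + \frac{1}{12} \cdot 24\right) \left(-5045\right) = \left(-14 + 2\right) \left(-5045\right) = \left(-12\right) \left(-5045\right) = 60540$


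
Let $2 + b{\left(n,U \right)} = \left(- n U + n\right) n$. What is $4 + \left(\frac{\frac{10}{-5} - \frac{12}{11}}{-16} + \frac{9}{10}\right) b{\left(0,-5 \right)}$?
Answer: $\frac{399}{220} \approx 1.8136$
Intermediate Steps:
$b{\left(n,U \right)} = -2 + n \left(n - U n\right)$ ($b{\left(n,U \right)} = -2 + \left(- n U + n\right) n = -2 + \left(- U n + n\right) n = -2 + \left(n - U n\right) n = -2 + n \left(n - U n\right)$)
$4 + \left(\frac{\frac{10}{-5} - \frac{12}{11}}{-16} + \frac{9}{10}\right) b{\left(0,-5 \right)} = 4 + \left(\frac{\frac{10}{-5} - \frac{12}{11}}{-16} + \frac{9}{10}\right) \left(-2 + 0^{2} - - 5 \cdot 0^{2}\right) = 4 + \left(\left(10 \left(- \frac{1}{5}\right) - \frac{12}{11}\right) \left(- \frac{1}{16}\right) + 9 \cdot \frac{1}{10}\right) \left(-2 + 0 - \left(-5\right) 0\right) = 4 + \left(\left(-2 - \frac{12}{11}\right) \left(- \frac{1}{16}\right) + \frac{9}{10}\right) \left(-2 + 0 + 0\right) = 4 + \left(\left(- \frac{34}{11}\right) \left(- \frac{1}{16}\right) + \frac{9}{10}\right) \left(-2\right) = 4 + \left(\frac{17}{88} + \frac{9}{10}\right) \left(-2\right) = 4 + \frac{481}{440} \left(-2\right) = 4 - \frac{481}{220} = \frac{399}{220}$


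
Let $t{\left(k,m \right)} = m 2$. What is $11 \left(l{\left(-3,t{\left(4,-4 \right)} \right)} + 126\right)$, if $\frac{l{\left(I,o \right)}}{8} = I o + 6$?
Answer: $4026$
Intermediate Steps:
$t{\left(k,m \right)} = 2 m$
$l{\left(I,o \right)} = 48 + 8 I o$ ($l{\left(I,o \right)} = 8 \left(I o + 6\right) = 8 \left(6 + I o\right) = 48 + 8 I o$)
$11 \left(l{\left(-3,t{\left(4,-4 \right)} \right)} + 126\right) = 11 \left(\left(48 + 8 \left(-3\right) 2 \left(-4\right)\right) + 126\right) = 11 \left(\left(48 + 8 \left(-3\right) \left(-8\right)\right) + 126\right) = 11 \left(\left(48 + 192\right) + 126\right) = 11 \left(240 + 126\right) = 11 \cdot 366 = 4026$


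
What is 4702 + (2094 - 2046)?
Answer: 4750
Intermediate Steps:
4702 + (2094 - 2046) = 4702 + 48 = 4750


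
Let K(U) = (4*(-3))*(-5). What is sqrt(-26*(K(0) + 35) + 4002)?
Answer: 2*sqrt(383) ≈ 39.141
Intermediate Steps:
K(U) = 60 (K(U) = -12*(-5) = 60)
sqrt(-26*(K(0) + 35) + 4002) = sqrt(-26*(60 + 35) + 4002) = sqrt(-26*95 + 4002) = sqrt(-2470 + 4002) = sqrt(1532) = 2*sqrt(383)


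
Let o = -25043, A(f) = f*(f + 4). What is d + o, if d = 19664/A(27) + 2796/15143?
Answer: -317112174509/12674691 ≈ -25019.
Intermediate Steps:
A(f) = f*(4 + f)
d = 300112204/12674691 (d = 19664/((27*(4 + 27))) + 2796/15143 = 19664/((27*31)) + 2796*(1/15143) = 19664/837 + 2796/15143 = 300112204/12674691 ≈ 23.678)
d + o = 300112204/12674691 - 25043 = -317112174509/12674691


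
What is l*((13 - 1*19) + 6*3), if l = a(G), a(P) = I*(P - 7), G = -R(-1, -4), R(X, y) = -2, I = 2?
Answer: -120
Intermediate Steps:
G = 2 (G = -1*(-2) = 2)
a(P) = -14 + 2*P (a(P) = 2*(P - 7) = 2*(-7 + P) = -14 + 2*P)
l = -10 (l = -14 + 2*2 = -14 + 4 = -10)
l*((13 - 1*19) + 6*3) = -10*((13 - 1*19) + 6*3) = -10*((13 - 19) + 18) = -10*(-6 + 18) = -10*12 = -120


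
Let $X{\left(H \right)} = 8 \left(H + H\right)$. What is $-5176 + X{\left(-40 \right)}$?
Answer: $-5816$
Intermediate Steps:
$X{\left(H \right)} = 16 H$ ($X{\left(H \right)} = 8 \cdot 2 H = 16 H$)
$-5176 + X{\left(-40 \right)} = -5176 + 16 \left(-40\right) = -5176 - 640 = -5816$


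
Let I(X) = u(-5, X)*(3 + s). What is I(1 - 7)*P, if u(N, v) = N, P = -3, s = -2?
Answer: 15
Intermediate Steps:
I(X) = -5 (I(X) = -5*(3 - 2) = -5*1 = -5)
I(1 - 7)*P = -5*(-3) = 15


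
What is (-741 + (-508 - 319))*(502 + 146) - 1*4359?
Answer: -1020423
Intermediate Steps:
(-741 + (-508 - 319))*(502 + 146) - 1*4359 = (-741 - 827)*648 - 4359 = -1568*648 - 4359 = -1016064 - 4359 = -1020423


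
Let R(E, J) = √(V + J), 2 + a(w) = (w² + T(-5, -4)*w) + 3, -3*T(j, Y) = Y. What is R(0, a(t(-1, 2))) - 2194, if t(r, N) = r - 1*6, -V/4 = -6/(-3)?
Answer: -2194 + 7*√6/3 ≈ -2188.3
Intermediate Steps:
T(j, Y) = -Y/3
V = -8 (V = -(-24)/(-3) = -(-24)*(-1)/3 = -4*2 = -8)
t(r, N) = -6 + r (t(r, N) = r - 6 = -6 + r)
a(w) = 1 + w² + 4*w/3 (a(w) = -2 + ((w² + (-⅓*(-4))*w) + 3) = -2 + ((w² + 4*w/3) + 3) = -2 + (3 + w² + 4*w/3) = 1 + w² + 4*w/3)
R(E, J) = √(-8 + J)
R(0, a(t(-1, 2))) - 2194 = √(-8 + (1 + (-6 - 1)² + 4*(-6 - 1)/3)) - 2194 = √(-8 + (1 + (-7)² + (4/3)*(-7))) - 2194 = √(-8 + (1 + 49 - 28/3)) - 2194 = √(-8 + 122/3) - 2194 = √(98/3) - 2194 = 7*√6/3 - 2194 = -2194 + 7*√6/3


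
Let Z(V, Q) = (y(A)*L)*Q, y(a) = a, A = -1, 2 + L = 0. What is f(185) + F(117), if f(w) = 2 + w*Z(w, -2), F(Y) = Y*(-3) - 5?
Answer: -1094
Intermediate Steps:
L = -2 (L = -2 + 0 = -2)
F(Y) = -5 - 3*Y (F(Y) = -3*Y - 5 = -5 - 3*Y)
Z(V, Q) = 2*Q (Z(V, Q) = (-1*(-2))*Q = 2*Q)
f(w) = 2 - 4*w (f(w) = 2 + w*(2*(-2)) = 2 + w*(-4) = 2 - 4*w)
f(185) + F(117) = (2 - 4*185) + (-5 - 3*117) = (2 - 740) + (-5 - 351) = -738 - 356 = -1094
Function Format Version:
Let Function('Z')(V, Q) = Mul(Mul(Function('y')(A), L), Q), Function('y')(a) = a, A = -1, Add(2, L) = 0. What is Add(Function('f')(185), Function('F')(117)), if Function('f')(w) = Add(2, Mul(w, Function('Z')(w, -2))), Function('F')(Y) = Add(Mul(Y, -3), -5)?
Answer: -1094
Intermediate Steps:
L = -2 (L = Add(-2, 0) = -2)
Function('F')(Y) = Add(-5, Mul(-3, Y)) (Function('F')(Y) = Add(Mul(-3, Y), -5) = Add(-5, Mul(-3, Y)))
Function('Z')(V, Q) = Mul(2, Q) (Function('Z')(V, Q) = Mul(Mul(-1, -2), Q) = Mul(2, Q))
Function('f')(w) = Add(2, Mul(-4, w)) (Function('f')(w) = Add(2, Mul(w, Mul(2, -2))) = Add(2, Mul(w, -4)) = Add(2, Mul(-4, w)))
Add(Function('f')(185), Function('F')(117)) = Add(Add(2, Mul(-4, 185)), Add(-5, Mul(-3, 117))) = Add(Add(2, -740), Add(-5, -351)) = Add(-738, -356) = -1094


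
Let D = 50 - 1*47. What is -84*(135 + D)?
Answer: -11592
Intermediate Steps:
D = 3 (D = 50 - 47 = 3)
-84*(135 + D) = -84*(135 + 3) = -84*138 = -11592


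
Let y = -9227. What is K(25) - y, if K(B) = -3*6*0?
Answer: 9227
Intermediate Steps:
K(B) = 0 (K(B) = -18*0 = 0)
K(25) - y = 0 - 1*(-9227) = 0 + 9227 = 9227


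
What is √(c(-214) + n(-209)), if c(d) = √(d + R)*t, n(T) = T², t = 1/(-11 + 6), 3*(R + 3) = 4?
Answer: √(9828225 - 15*I*√1941)/15 ≈ 209.0 - 0.0070266*I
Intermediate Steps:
R = -5/3 (R = -3 + (⅓)*4 = -3 + 4/3 = -5/3 ≈ -1.6667)
t = -⅕ (t = 1/(-5) = -⅕ ≈ -0.20000)
c(d) = -√(-5/3 + d)/5 (c(d) = √(d - 5/3)*(-⅕) = √(-5/3 + d)*(-⅕) = -√(-5/3 + d)/5)
√(c(-214) + n(-209)) = √(-√(-15 + 9*(-214))/15 + (-209)²) = √(-√(-15 - 1926)/15 + 43681) = √(-I*√1941/15 + 43681) = √(43681 - I*√1941/15)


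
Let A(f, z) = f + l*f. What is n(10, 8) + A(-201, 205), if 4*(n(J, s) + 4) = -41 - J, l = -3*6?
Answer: 13601/4 ≈ 3400.3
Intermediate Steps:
l = -18
n(J, s) = -57/4 - J/4 (n(J, s) = -4 + (-41 - J)/4 = -4 + (-41/4 - J/4) = -57/4 - J/4)
A(f, z) = -17*f (A(f, z) = f - 18*f = -17*f)
n(10, 8) + A(-201, 205) = (-57/4 - ¼*10) - 17*(-201) = (-57/4 - 5/2) + 3417 = -67/4 + 3417 = 13601/4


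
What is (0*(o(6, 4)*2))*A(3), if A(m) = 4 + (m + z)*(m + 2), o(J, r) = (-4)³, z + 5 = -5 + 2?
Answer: 0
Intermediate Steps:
z = -8 (z = -5 + (-5 + 2) = -5 - 3 = -8)
o(J, r) = -64
A(m) = 4 + (-8 + m)*(2 + m) (A(m) = 4 + (m - 8)*(m + 2) = 4 + (-8 + m)*(2 + m))
(0*(o(6, 4)*2))*A(3) = (0*(-64*2))*(-12 + 3² - 6*3) = (0*(-128))*(-12 + 9 - 18) = 0*(-21) = 0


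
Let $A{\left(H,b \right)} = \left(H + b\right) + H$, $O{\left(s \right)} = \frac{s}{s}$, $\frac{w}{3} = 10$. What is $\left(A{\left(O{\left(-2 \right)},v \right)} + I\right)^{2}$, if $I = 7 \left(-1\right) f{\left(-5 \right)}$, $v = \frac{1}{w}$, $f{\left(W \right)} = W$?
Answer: $\frac{1234321}{900} \approx 1371.5$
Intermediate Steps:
$w = 30$ ($w = 3 \cdot 10 = 30$)
$O{\left(s \right)} = 1$
$v = \frac{1}{30} \approx 0.033333$
$I = 35$ ($I = 7 \left(-1\right) \left(-5\right) = \left(-7\right) \left(-5\right) = 35$)
$A{\left(H,b \right)} = b + 2 H$
$\left(A{\left(O{\left(-2 \right)},v \right)} + I\right)^{2} = \left(\left(\frac{1}{30} + 2 \cdot 1\right) + 35\right)^{2} = \left(\left(\frac{1}{30} + 2\right) + 35\right)^{2} = \left(\frac{61}{30} + 35\right)^{2} = \left(\frac{1111}{30}\right)^{2} = \frac{1234321}{900}$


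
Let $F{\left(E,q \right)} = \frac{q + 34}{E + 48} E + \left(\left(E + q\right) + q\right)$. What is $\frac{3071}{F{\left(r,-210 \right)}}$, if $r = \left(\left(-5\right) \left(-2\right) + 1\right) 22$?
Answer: $- \frac{445295}{47106} \approx -9.453$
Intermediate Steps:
$r = 242$ ($r = \left(10 + 1\right) 22 = 11 \cdot 22 = 242$)
$F{\left(E,q \right)} = E + 2 q + \frac{E \left(34 + q\right)}{48 + E}$ ($F{\left(E,q \right)} = \frac{34 + q}{48 + E} E + \left(E + 2 q\right) = \frac{E \left(34 + q\right)}{48 + E} + \left(E + 2 q\right) = E + 2 q + \frac{E \left(34 + q\right)}{48 + E}$)
$\frac{3071}{F{\left(r,-210 \right)}} = \frac{3071}{\frac{1}{48 + 242} \left(242^{2} + 82 \cdot 242 + 96 \left(-210\right) + 3 \cdot 242 \left(-210\right)\right)} = \frac{3071}{\frac{1}{290} \left(58564 + 19844 - 20160 - 152460\right)} = \frac{3071}{\frac{1}{290} \left(-94212\right)} = \frac{3071}{- \frac{47106}{145}} = 3071 \left(- \frac{145}{47106}\right) = - \frac{445295}{47106}$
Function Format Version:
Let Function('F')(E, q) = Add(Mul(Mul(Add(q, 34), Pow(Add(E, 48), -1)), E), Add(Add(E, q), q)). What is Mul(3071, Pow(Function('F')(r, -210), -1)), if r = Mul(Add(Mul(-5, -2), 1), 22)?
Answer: Rational(-445295, 47106) ≈ -9.4530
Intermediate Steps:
r = 242 (r = Mul(Add(10, 1), 22) = Mul(11, 22) = 242)
Function('F')(E, q) = Add(E, Mul(2, q), Mul(E, Pow(Add(48, E), -1), Add(34, q))) (Function('F')(E, q) = Add(Mul(Mul(Add(34, q), Pow(Add(48, E), -1)), E), Add(E, Mul(2, q))) = Add(Mul(Mul(Pow(Add(48, E), -1), Add(34, q)), E), Add(E, Mul(2, q))) = Add(Mul(E, Pow(Add(48, E), -1), Add(34, q)), Add(E, Mul(2, q))) = Add(E, Mul(2, q), Mul(E, Pow(Add(48, E), -1), Add(34, q))))
Mul(3071, Pow(Function('F')(r, -210), -1)) = Mul(3071, Pow(Mul(Pow(Add(48, 242), -1), Add(Pow(242, 2), Mul(82, 242), Mul(96, -210), Mul(3, 242, -210))), -1)) = Mul(3071, Pow(Mul(Pow(290, -1), Add(58564, 19844, -20160, -152460)), -1)) = Mul(3071, Pow(Mul(Rational(1, 290), -94212), -1)) = Mul(3071, Pow(Rational(-47106, 145), -1)) = Mul(3071, Rational(-145, 47106)) = Rational(-445295, 47106)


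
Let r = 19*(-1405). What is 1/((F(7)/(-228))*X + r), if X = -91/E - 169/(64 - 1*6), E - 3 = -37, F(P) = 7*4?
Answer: -9367/250051792 ≈ -3.7460e-5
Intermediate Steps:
F(P) = 28
E = -34 (E = 3 - 37 = -34)
X = -117/493 (X = -91/(-34) - 169/(64 - 1*6) = -91*(-1/34) - 169/(64 - 6) = 91/34 - 169/58 = -117/493 ≈ -0.23732)
r = -26695
1/((F(7)/(-228))*X + r) = 1/((28/(-228))*(-117/493) - 26695) = 1/((28*(-1/228))*(-117/493) - 26695) = 1/(-7/57*(-117/493) - 26695) = 1/(273/9367 - 26695) = 1/(-250051792/9367) = -9367/250051792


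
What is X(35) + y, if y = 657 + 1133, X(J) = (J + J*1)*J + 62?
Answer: 4302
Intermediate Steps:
X(J) = 62 + 2*J² (X(J) = (J + J)*J + 62 = (2*J)*J + 62 = 2*J² + 62 = 62 + 2*J²)
y = 1790
X(35) + y = (62 + 2*35²) + 1790 = (62 + 2*1225) + 1790 = (62 + 2450) + 1790 = 2512 + 1790 = 4302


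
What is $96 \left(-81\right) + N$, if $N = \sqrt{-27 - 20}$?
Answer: $-7776 + i \sqrt{47} \approx -7776.0 + 6.8557 i$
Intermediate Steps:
$N = i \sqrt{47}$ ($N = \sqrt{-47} = i \sqrt{47} \approx 6.8557 i$)
$96 \left(-81\right) + N = 96 \left(-81\right) + i \sqrt{47} = -7776 + i \sqrt{47}$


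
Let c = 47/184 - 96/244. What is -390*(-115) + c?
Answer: 503394851/11224 ≈ 44850.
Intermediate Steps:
c = -1549/11224 (c = 47*(1/184) - 96*1/244 = 47/184 - 24/61 = -1549/11224 ≈ -0.13801)
-390*(-115) + c = -390*(-115) - 1549/11224 = 44850 - 1549/11224 = 503394851/11224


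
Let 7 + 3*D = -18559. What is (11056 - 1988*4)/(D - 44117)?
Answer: -9312/150917 ≈ -0.061703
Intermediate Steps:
D = -18566/3 (D = -7/3 + (⅓)*(-18559) = -7/3 - 18559/3 = -18566/3 ≈ -6188.7)
(11056 - 1988*4)/(D - 44117) = (11056 - 1988*4)/(-18566/3 - 44117) = (11056 - 7952)/(-150917/3) = 3104*(-3/150917) = -9312/150917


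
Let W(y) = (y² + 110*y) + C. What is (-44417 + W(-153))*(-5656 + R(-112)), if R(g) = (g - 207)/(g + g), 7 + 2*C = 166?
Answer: 95651720125/448 ≈ 2.1351e+8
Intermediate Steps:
C = 159/2 (C = -7/2 + (½)*166 = -7/2 + 83 = 159/2 ≈ 79.500)
W(y) = 159/2 + y² + 110*y (W(y) = (y² + 110*y) + 159/2 = 159/2 + y² + 110*y)
R(g) = (-207 + g)/(2*g) (R(g) = (-207 + g)/((2*g)) = (-207 + g)*(1/(2*g)) = (-207 + g)/(2*g))
(-44417 + W(-153))*(-5656 + R(-112)) = (-44417 + (159/2 + (-153)² + 110*(-153)))*(-5656 + (½)*(-207 - 112)/(-112)) = (-44417 + (159/2 + 23409 - 16830))*(-5656 + (½)*(-1/112)*(-319)) = (-44417 + 13317/2)*(-5656 + 319/224) = -75517/2*(-1266625/224) = 95651720125/448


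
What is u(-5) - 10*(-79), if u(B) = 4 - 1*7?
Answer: 787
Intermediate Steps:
u(B) = -3 (u(B) = 4 - 7 = -3)
u(-5) - 10*(-79) = -3 - 10*(-79) = -3 + 790 = 787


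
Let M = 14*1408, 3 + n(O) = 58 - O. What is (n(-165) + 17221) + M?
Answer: 37153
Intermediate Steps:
n(O) = 55 - O (n(O) = -3 + (58 - O) = 55 - O)
M = 19712
(n(-165) + 17221) + M = ((55 - 1*(-165)) + 17221) + 19712 = ((55 + 165) + 17221) + 19712 = (220 + 17221) + 19712 = 17441 + 19712 = 37153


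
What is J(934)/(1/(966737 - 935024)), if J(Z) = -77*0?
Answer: 0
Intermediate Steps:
J(Z) = 0
J(934)/(1/(966737 - 935024)) = 0/(1/(966737 - 935024)) = 0/(1/31713) = 0*31713 = 0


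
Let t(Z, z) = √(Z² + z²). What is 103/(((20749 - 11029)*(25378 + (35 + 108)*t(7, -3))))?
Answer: 1306967/3124284252120 - 14729*√58/6248568504240 ≈ 4.0037e-7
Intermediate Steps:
103/(((20749 - 11029)*(25378 + (35 + 108)*t(7, -3)))) = 103/(((20749 - 11029)*(25378 + (35 + 108)*√(7² + (-3)²)))) = 103/((9720*(25378 + 143*√(49 + 9)))) = 103/((9720*(25378 + 143*√58))) = 103/(246674160 + 1389960*√58)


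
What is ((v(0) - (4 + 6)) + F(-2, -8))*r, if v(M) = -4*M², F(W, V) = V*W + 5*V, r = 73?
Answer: -2482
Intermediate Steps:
F(W, V) = 5*V + V*W
((v(0) - (4 + 6)) + F(-2, -8))*r = ((-4*0² - (4 + 6)) - 8*(5 - 2))*73 = ((-4*0 - 1*10) - 8*3)*73 = ((0 - 10) - 24)*73 = (-10 - 24)*73 = -34*73 = -2482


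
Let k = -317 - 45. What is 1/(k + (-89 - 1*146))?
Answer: -1/597 ≈ -0.0016750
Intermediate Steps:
k = -362
1/(k + (-89 - 1*146)) = 1/(-362 + (-89 - 1*146)) = 1/(-362 + (-89 - 146)) = 1/(-362 - 235) = 1/(-597) = -1/597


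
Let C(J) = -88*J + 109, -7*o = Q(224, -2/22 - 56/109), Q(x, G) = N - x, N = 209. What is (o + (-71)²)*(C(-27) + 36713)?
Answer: 1383767796/7 ≈ 1.9768e+8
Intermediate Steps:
Q(x, G) = 209 - x
o = 15/7 (o = -(209 - 1*224)/7 = -(209 - 224)/7 = -⅐*(-15) = 15/7 ≈ 2.1429)
C(J) = 109 - 88*J
(o + (-71)²)*(C(-27) + 36713) = (15/7 + (-71)²)*((109 - 88*(-27)) + 36713) = (15/7 + 5041)*((109 + 2376) + 36713) = 35302*(2485 + 36713)/7 = (35302/7)*39198 = 1383767796/7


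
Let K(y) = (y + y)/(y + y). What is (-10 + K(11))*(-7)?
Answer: 63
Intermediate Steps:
K(y) = 1 (K(y) = (2*y)/((2*y)) = (2*y)*(1/(2*y)) = 1)
(-10 + K(11))*(-7) = (-10 + 1)*(-7) = -9*(-7) = 63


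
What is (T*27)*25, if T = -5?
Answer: -3375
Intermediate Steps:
(T*27)*25 = -5*27*25 = -135*25 = -3375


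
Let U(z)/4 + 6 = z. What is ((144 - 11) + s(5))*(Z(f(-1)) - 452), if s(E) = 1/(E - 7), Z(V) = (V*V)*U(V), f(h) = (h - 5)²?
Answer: 20546510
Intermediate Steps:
U(z) = -24 + 4*z
f(h) = (-5 + h)²
Z(V) = V²*(-24 + 4*V) (Z(V) = (V*V)*(-24 + 4*V) = V²*(-24 + 4*V))
s(E) = 1/(-7 + E)
((144 - 11) + s(5))*(Z(f(-1)) - 452) = ((144 - 11) + 1/(-7 + 5))*(4*((-5 - 1)²)²*(-6 + (-5 - 1)²) - 452) = (133 + 1/(-2))*(4*((-6)²)²*(-6 + (-6)²) - 452) = (133 - ½)*(4*36²*(-6 + 36) - 452) = 265*(4*1296*30 - 452)/2 = 265*(155520 - 452)/2 = (265/2)*155068 = 20546510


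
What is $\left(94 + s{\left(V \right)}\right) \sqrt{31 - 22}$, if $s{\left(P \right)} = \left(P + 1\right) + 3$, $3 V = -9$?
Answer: $285$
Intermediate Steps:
$V = -3$ ($V = \frac{1}{3} \left(-9\right) = -3$)
$s{\left(P \right)} = 4 + P$ ($s{\left(P \right)} = \left(1 + P\right) + 3 = 4 + P$)
$\left(94 + s{\left(V \right)}\right) \sqrt{31 - 22} = \left(94 + \left(4 - 3\right)\right) \sqrt{31 - 22} = \left(94 + 1\right) \sqrt{9} = 95 \cdot 3 = 285$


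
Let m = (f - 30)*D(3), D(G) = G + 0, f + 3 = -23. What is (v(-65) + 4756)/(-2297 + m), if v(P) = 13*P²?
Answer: -59681/2465 ≈ -24.211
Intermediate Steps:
f = -26 (f = -3 - 23 = -26)
D(G) = G
m = -168 (m = (-26 - 30)*3 = -56*3 = -168)
(v(-65) + 4756)/(-2297 + m) = (13*(-65)² + 4756)/(-2297 - 168) = (13*4225 + 4756)/(-2465) = (54925 + 4756)*(-1/2465) = 59681*(-1/2465) = -59681/2465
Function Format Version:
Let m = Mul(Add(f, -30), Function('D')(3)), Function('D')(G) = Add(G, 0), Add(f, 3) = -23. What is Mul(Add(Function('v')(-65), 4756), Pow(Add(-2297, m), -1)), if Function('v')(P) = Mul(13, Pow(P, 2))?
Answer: Rational(-59681, 2465) ≈ -24.211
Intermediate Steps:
f = -26 (f = Add(-3, -23) = -26)
Function('D')(G) = G
m = -168 (m = Mul(Add(-26, -30), 3) = Mul(-56, 3) = -168)
Mul(Add(Function('v')(-65), 4756), Pow(Add(-2297, m), -1)) = Mul(Add(Mul(13, Pow(-65, 2)), 4756), Pow(Add(-2297, -168), -1)) = Mul(Add(Mul(13, 4225), 4756), Pow(-2465, -1)) = Mul(Add(54925, 4756), Rational(-1, 2465)) = Mul(59681, Rational(-1, 2465)) = Rational(-59681, 2465)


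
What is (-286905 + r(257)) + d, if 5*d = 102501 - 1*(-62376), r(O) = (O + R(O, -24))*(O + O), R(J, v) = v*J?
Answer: -16460918/5 ≈ -3.2922e+6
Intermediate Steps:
R(J, v) = J*v
r(O) = -46*O**2 (r(O) = (O + O*(-24))*(O + O) = (O - 24*O)*(2*O) = (-23*O)*(2*O) = -46*O**2)
d = 164877/5 (d = (102501 - 1*(-62376))/5 = (102501 + 62376)/5 = (1/5)*164877 = 164877/5 ≈ 32975.)
(-286905 + r(257)) + d = (-286905 - 46*257**2) + 164877/5 = (-286905 - 46*66049) + 164877/5 = (-286905 - 3038254) + 164877/5 = -3325159 + 164877/5 = -16460918/5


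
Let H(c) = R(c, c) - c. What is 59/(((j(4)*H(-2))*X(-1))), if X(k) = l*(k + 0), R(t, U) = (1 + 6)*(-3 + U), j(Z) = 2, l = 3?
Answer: 59/198 ≈ 0.29798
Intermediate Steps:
R(t, U) = -21 + 7*U (R(t, U) = 7*(-3 + U) = -21 + 7*U)
H(c) = -21 + 6*c (H(c) = (-21 + 7*c) - c = -21 + 6*c)
X(k) = 3*k (X(k) = 3*(k + 0) = 3*k)
59/(((j(4)*H(-2))*X(-1))) = 59/(((2*(-21 + 6*(-2)))*(3*(-1)))) = 59/(((2*(-21 - 12))*(-3))) = 59/(((2*(-33))*(-3))) = 59/((-66*(-3))) = 59/198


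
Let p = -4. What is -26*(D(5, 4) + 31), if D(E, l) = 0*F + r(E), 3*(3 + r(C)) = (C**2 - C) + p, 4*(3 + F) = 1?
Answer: -2600/3 ≈ -866.67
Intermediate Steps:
F = -11/4 (F = -3 + (1/4)*1 = -3 + 1/4 = -11/4 ≈ -2.7500)
r(C) = -13/3 - C/3 + C**2/3 (r(C) = -3 + ((C**2 - C) - 4)/3 = -3 + (-4 + C**2 - C)/3 = -3 + (-4/3 - C/3 + C**2/3) = -13/3 - C/3 + C**2/3)
D(E, l) = -13/3 - E/3 + E**2/3 (D(E, l) = 0*(-11/4) + (-13/3 - E/3 + E**2/3) = 0 + (-13/3 - E/3 + E**2/3) = -13/3 - E/3 + E**2/3)
-26*(D(5, 4) + 31) = -26*((-13/3 - 1/3*5 + (1/3)*5**2) + 31) = -26*((-13/3 - 5/3 + (1/3)*25) + 31) = -26*((-13/3 - 5/3 + 25/3) + 31) = -26*(7/3 + 31) = -26*100/3 = -2600/3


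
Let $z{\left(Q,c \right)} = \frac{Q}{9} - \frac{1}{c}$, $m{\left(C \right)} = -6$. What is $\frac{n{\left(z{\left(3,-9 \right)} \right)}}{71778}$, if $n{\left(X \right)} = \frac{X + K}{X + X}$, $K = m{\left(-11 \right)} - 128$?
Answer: $- \frac{601}{287112} \approx -0.0020933$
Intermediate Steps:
$z{\left(Q,c \right)} = - \frac{1}{c} + \frac{Q}{9}$ ($z{\left(Q,c \right)} = Q \frac{1}{9} - \frac{1}{c} = \frac{Q}{9} - \frac{1}{c} = - \frac{1}{c} + \frac{Q}{9}$)
$K = -134$ ($K = -6 - 128 = -134$)
$n{\left(X \right)} = \frac{-134 + X}{2 X}$ ($n{\left(X \right)} = \frac{X - 134}{X + X} = \frac{-134 + X}{2 X}$)
$\frac{n{\left(z{\left(3,-9 \right)} \right)}}{71778} = \frac{\frac{1}{2} \frac{1}{- \frac{1}{-9} + \frac{1}{9} \cdot 3} \left(-134 + \left(- \frac{1}{-9} + \frac{1}{9} \cdot 3\right)\right)}{71778} = \frac{-134 + \left(\left(-1\right) \left(- \frac{1}{9}\right) + \frac{1}{3}\right)}{2 \left(\left(-1\right) \left(- \frac{1}{9}\right) + \frac{1}{3}\right)} \frac{1}{71778} = \frac{-134 + \left(\frac{1}{9} + \frac{1}{3}\right)}{2 \left(\frac{1}{9} + \frac{1}{3}\right)} \frac{1}{71778} = \frac{-134 + \frac{4}{9}}{2 \cdot \frac{4}{9}} \cdot \frac{1}{71778} = \frac{1}{2} \cdot \frac{9}{4} \left(- \frac{1202}{9}\right) \frac{1}{71778} = \left(- \frac{601}{4}\right) \frac{1}{71778} = - \frac{601}{287112}$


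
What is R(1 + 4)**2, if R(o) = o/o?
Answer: 1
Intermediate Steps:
R(o) = 1
R(1 + 4)**2 = 1**2 = 1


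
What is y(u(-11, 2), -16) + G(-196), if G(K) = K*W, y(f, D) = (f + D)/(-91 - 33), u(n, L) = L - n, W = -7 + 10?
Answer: -72909/124 ≈ -587.98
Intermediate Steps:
W = 3
y(f, D) = -D/124 - f/124 (y(f, D) = (D + f)/(-124) = (D + f)*(-1/124) = -D/124 - f/124)
G(K) = 3*K (G(K) = K*3 = 3*K)
y(u(-11, 2), -16) + G(-196) = (-1/124*(-16) - (2 - 1*(-11))/124) + 3*(-196) = (4/31 - (2 + 11)/124) - 588 = (4/31 - 1/124*13) - 588 = (4/31 - 13/124) - 588 = 3/124 - 588 = -72909/124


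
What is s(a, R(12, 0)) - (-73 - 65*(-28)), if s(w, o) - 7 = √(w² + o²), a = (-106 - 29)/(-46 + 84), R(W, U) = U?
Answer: -65985/38 ≈ -1736.4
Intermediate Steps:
a = -135/38 ≈ -3.5526
s(w, o) = 7 + √(o² + w²) (s(w, o) = 7 + √(w² + o²) = 7 + √(o² + w²))
s(a, R(12, 0)) - (-73 - 65*(-28)) = (7 + √(0² + (-135/38)²)) - (-73 - 65*(-28)) = (7 + √(0 + 18225/1444)) - (-73 + 1820) = (7 + √(18225/1444)) - 1*1747 = (7 + 135/38) - 1747 = 401/38 - 1747 = -65985/38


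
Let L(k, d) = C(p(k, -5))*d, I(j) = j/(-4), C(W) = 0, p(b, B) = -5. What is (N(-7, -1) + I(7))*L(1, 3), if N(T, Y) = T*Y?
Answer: 0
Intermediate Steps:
I(j) = -j/4 (I(j) = j*(-¼) = -j/4)
L(k, d) = 0 (L(k, d) = 0*d = 0)
(N(-7, -1) + I(7))*L(1, 3) = (-7*(-1) - ¼*7)*0 = (7 - 7/4)*0 = (21/4)*0 = 0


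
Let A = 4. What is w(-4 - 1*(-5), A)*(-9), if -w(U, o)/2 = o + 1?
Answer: 90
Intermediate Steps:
w(U, o) = -2 - 2*o (w(U, o) = -2*(o + 1) = -2*(1 + o) = -2 - 2*o)
w(-4 - 1*(-5), A)*(-9) = (-2 - 2*4)*(-9) = (-2 - 8)*(-9) = -10*(-9) = 90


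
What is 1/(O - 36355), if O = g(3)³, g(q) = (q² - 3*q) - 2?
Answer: -1/36363 ≈ -2.7500e-5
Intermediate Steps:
g(q) = -2 + q² - 3*q
O = -8 (O = (-2 + 3² - 3*3)³ = (-2 + 9 - 9)³ = (-2)³ = -8)
1/(O - 36355) = 1/(-8 - 36355) = 1/(-36363) = -1/36363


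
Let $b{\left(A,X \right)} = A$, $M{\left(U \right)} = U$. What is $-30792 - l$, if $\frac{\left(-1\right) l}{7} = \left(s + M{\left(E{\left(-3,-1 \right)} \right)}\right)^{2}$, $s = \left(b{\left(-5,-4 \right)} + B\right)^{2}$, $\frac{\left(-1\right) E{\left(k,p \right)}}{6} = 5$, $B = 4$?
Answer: $-24905$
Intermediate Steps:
$E{\left(k,p \right)} = -30$ ($E{\left(k,p \right)} = \left(-6\right) 5 = -30$)
$s = 1$ ($s = \left(-5 + 4\right)^{2} = \left(-1\right)^{2} = 1$)
$l = -5887$ ($l = - 7 \left(1 - 30\right)^{2} = - 7 \left(-29\right)^{2} = \left(-7\right) 841 = -5887$)
$-30792 - l = -30792 - -5887 = -30792 + 5887 = -24905$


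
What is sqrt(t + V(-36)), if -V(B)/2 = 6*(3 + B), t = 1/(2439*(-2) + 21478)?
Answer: sqrt(1091217766)/1660 ≈ 19.900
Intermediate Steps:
t = 1/16600 (t = 1/(-4878 + 21478) = 1/16600 ≈ 6.0241e-5)
V(B) = -36 - 12*B (V(B) = -12*(3 + B) = -2*(18 + 6*B) = -36 - 12*B)
sqrt(t + V(-36)) = sqrt(1/16600 + (-36 - 12*(-36))) = sqrt(1/16600 + (-36 + 432)) = sqrt(1/16600 + 396) = sqrt(6573601/16600) = sqrt(1091217766)/1660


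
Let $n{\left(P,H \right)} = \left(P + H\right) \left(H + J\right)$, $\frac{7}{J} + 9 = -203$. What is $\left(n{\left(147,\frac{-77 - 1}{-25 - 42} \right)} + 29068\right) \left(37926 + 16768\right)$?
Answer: $\frac{760864164529951}{475834} \approx 1.599 \cdot 10^{9}$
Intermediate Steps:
$J = - \frac{7}{212}$ ($J = \frac{7}{-9 - 203} = \frac{7}{-212} = 7 \left(- \frac{1}{212}\right) = - \frac{7}{212} \approx -0.033019$)
$n{\left(P,H \right)} = \left(- \frac{7}{212} + H\right) \left(H + P\right)$ ($n{\left(P,H \right)} = \left(P + H\right) \left(H - \frac{7}{212}\right) = \left(H + P\right) \left(- \frac{7}{212} + H\right) = \left(- \frac{7}{212} + H\right) \left(H + P\right)$)
$\left(n{\left(147,\frac{-77 - 1}{-25 - 42} \right)} + 29068\right) \left(37926 + 16768\right) = \left(\left(\left(\frac{-77 - 1}{-25 - 42}\right)^{2} - \frac{7 \frac{-77 - 1}{-25 - 42}}{212} - \frac{1029}{212} + \frac{-77 - 1}{-25 - 42} \cdot 147\right) + 29068\right) \left(37926 + 16768\right) = \left(\left(\left(- \frac{78}{-67}\right)^{2} - \frac{7 \left(- \frac{78}{-67}\right)}{212} - \frac{1029}{212} + - \frac{78}{-67} \cdot 147\right) + 29068\right) 54694 = \left(\left(\left(\left(-78\right) \left(- \frac{1}{67}\right)\right)^{2} - \frac{7 \left(\left(-78\right) \left(- \frac{1}{67}\right)\right)}{212} - \frac{1029}{212} + \left(-78\right) \left(- \frac{1}{67}\right) 147\right) + 29068\right) 54694 = \left(\left(\left(\frac{78}{67}\right)^{2} - \frac{273}{7102} - \frac{1029}{212} + \frac{78}{67} \cdot 147\right) + 29068\right) 54694 = \left(\left(\frac{6084}{4489} - \frac{273}{7102} - \frac{1029}{212} + \frac{11466}{67}\right) + 29068\right) 54694 = \left(\frac{159497109}{951668} + 29068\right) 54694 = \frac{27822582533}{951668} \cdot 54694 = \frac{760864164529951}{475834}$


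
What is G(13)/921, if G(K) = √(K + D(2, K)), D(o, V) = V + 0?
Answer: √26/921 ≈ 0.0055364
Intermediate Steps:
D(o, V) = V
G(K) = √2*√K (G(K) = √(K + K) = √(2*K) = √2*√K)
G(13)/921 = (√2*√13)/921 = √26*(1/921) = √26/921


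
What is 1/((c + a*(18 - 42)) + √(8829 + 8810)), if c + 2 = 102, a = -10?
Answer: 340/97961 - √17639/97961 ≈ 0.0021150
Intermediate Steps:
c = 100 (c = -2 + 102 = 100)
1/((c + a*(18 - 42)) + √(8829 + 8810)) = 1/((100 - 10*(18 - 42)) + √(8829 + 8810)) = 1/((100 - 10*(-24)) + √17639) = 1/((100 + 240) + √17639) = 1/(340 + √17639)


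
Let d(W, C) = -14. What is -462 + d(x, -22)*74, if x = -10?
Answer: -1498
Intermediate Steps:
-462 + d(x, -22)*74 = -462 - 14*74 = -462 - 1036 = -1498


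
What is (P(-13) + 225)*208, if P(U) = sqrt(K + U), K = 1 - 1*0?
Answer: 46800 + 416*I*sqrt(3) ≈ 46800.0 + 720.53*I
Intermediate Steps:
K = 1 (K = 1 + 0 = 1)
P(U) = sqrt(1 + U)
(P(-13) + 225)*208 = (sqrt(1 - 13) + 225)*208 = (sqrt(-12) + 225)*208 = (2*I*sqrt(3) + 225)*208 = (225 + 2*I*sqrt(3))*208 = 46800 + 416*I*sqrt(3)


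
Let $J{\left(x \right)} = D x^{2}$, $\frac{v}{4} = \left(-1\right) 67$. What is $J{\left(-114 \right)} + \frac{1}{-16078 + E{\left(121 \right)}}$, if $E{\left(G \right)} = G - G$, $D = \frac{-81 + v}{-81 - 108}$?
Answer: $\frac{8102604547}{337638} \approx 23998.0$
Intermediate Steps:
$v = -268$ ($v = 4 \left(\left(-1\right) 67\right) = 4 \left(-67\right) = -268$)
$D = \frac{349}{189}$ ($D = \frac{-81 - 268}{-81 - 108} = - \frac{349}{-189} = \left(-349\right) \left(- \frac{1}{189}\right) = \frac{349}{189} \approx 1.8466$)
$E{\left(G \right)} = 0$
$J{\left(x \right)} = \frac{349 x^{2}}{189}$
$J{\left(-114 \right)} + \frac{1}{-16078 + E{\left(121 \right)}} = \frac{349 \left(-114\right)^{2}}{189} + \frac{1}{-16078 + 0} = \frac{349}{189} \cdot 12996 + \frac{1}{-16078} = \frac{503956}{21} - \frac{1}{16078} = \frac{8102604547}{337638}$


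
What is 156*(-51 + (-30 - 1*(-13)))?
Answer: -10608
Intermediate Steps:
156*(-51 + (-30 - 1*(-13))) = 156*(-51 + (-30 + 13)) = 156*(-51 - 17) = 156*(-68) = -10608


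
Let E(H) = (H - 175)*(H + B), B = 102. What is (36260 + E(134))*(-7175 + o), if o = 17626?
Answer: 277829384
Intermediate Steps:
E(H) = (-175 + H)*(102 + H) (E(H) = (H - 175)*(H + 102) = (-175 + H)*(102 + H))
(36260 + E(134))*(-7175 + o) = (36260 + (-17850 + 134² - 73*134))*(-7175 + 17626) = (36260 + (-17850 + 17956 - 9782))*10451 = (36260 - 9676)*10451 = 26584*10451 = 277829384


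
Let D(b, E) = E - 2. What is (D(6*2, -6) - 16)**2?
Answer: 576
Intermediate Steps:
D(b, E) = -2 + E
(D(6*2, -6) - 16)**2 = ((-2 - 6) - 16)**2 = (-8 - 16)**2 = (-24)**2 = 576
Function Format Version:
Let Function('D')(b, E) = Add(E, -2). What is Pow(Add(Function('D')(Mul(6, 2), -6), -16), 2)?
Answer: 576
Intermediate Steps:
Function('D')(b, E) = Add(-2, E)
Pow(Add(Function('D')(Mul(6, 2), -6), -16), 2) = Pow(Add(Add(-2, -6), -16), 2) = Pow(Add(-8, -16), 2) = Pow(-24, 2) = 576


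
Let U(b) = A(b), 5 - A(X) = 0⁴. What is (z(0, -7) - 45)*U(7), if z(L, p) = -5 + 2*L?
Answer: -250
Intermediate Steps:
A(X) = 5 (A(X) = 5 - 1*0⁴ = 5 - 1*0 = 5 + 0 = 5)
U(b) = 5
(z(0, -7) - 45)*U(7) = ((-5 + 2*0) - 45)*5 = ((-5 + 0) - 45)*5 = (-5 - 45)*5 = -50*5 = -250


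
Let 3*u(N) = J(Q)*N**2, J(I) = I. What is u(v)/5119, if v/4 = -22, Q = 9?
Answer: 23232/5119 ≈ 4.5384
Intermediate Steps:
v = -88 (v = 4*(-22) = -88)
u(N) = 3*N**2 (u(N) = (9*N**2)/3 = 3*N**2)
u(v)/5119 = (3*(-88)**2)/5119 = (3*7744)*(1/5119) = 23232*(1/5119) = 23232/5119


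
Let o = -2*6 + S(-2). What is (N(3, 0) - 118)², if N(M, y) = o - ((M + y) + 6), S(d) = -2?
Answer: 19881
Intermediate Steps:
o = -14 (o = -2*6 - 2 = -12 - 2 = -14)
N(M, y) = -20 - M - y (N(M, y) = -14 - ((M + y) + 6) = -14 - (6 + M + y) = -14 + (-6 - M - y) = -20 - M - y)
(N(3, 0) - 118)² = ((-20 - 1*3 - 1*0) - 118)² = ((-20 - 3 + 0) - 118)² = (-23 - 118)² = (-141)² = 19881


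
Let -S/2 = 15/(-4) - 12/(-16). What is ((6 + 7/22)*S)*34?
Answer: 14178/11 ≈ 1288.9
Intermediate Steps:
S = 6 (S = -2*(15/(-4) - 12/(-16)) = -2*(15*(-1/4) - 12*(-1/16)) = -2*(-15/4 + 3/4) = -2*(-3) = 6)
((6 + 7/22)*S)*34 = ((6 + 7/22)*6)*34 = ((139/22)*6)*34 = (417/11)*34 = 14178/11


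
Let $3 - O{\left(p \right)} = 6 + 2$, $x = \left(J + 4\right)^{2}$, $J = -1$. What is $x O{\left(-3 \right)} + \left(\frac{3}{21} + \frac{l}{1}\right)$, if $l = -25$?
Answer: $- \frac{489}{7} \approx -69.857$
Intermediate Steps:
$x = 9$ ($x = \left(-1 + 4\right)^{2} = 3^{2} = 9$)
$O{\left(p \right)} = -5$ ($O{\left(p \right)} = 3 - \left(6 + 2\right) = 3 - 8 = -5$)
$x O{\left(-3 \right)} + \left(\frac{3}{21} + \frac{l}{1}\right) = 9 \left(-5\right) + \left(\frac{3}{21} - \frac{25}{1}\right) = -45 + \left(3 \cdot \frac{1}{21} - 25\right) = -45 + \left(\frac{1}{7} - 25\right) = -45 - \frac{174}{7} = - \frac{489}{7}$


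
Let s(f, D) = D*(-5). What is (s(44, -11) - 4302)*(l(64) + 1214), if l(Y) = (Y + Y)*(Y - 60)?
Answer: -7330322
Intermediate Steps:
s(f, D) = -5*D
l(Y) = 2*Y*(-60 + Y) (l(Y) = (2*Y)*(-60 + Y) = 2*Y*(-60 + Y))
(s(44, -11) - 4302)*(l(64) + 1214) = (-5*(-11) - 4302)*(2*64*(-60 + 64) + 1214) = (55 - 4302)*(2*64*4 + 1214) = -4247*(512 + 1214) = -4247*1726 = -7330322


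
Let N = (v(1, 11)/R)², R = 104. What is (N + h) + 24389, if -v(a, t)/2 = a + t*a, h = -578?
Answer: 4024068/169 ≈ 23811.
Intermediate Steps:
v(a, t) = -2*a - 2*a*t (v(a, t) = -2*(a + t*a) = -2*(a + a*t) = -2*a - 2*a*t)
N = 9/169 (N = (-2*1*(1 + 11)/104)² = (-2*1*12*(1/104))² = (-24*1/104)² = (-3/13)² = 9/169 ≈ 0.053254)
(N + h) + 24389 = (9/169 - 578) + 24389 = -97673/169 + 24389 = 4024068/169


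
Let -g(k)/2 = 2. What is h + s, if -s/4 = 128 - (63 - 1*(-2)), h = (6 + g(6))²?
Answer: -248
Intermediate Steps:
g(k) = -4 (g(k) = -2*2 = -4)
h = 4 (h = (6 - 4)² = 2² = 4)
s = -252 (s = -4*(128 - (63 - 1*(-2))) = -4*(128 - (63 + 2)) = -4*(128 - 1*65) = -4*(128 - 65) = -4*63 = -252)
h + s = 4 - 252 = -248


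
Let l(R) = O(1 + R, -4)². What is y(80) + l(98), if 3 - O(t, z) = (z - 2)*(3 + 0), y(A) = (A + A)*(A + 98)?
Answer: 28921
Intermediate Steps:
y(A) = 2*A*(98 + A) (y(A) = (2*A)*(98 + A) = 2*A*(98 + A))
O(t, z) = 9 - 3*z (O(t, z) = 3 - (z - 2)*(3 + 0) = 3 - (-2 + z)*3 = 3 - (-6 + 3*z) = 3 + (6 - 3*z) = 9 - 3*z)
l(R) = 441 (l(R) = (9 - 3*(-4))² = (9 + 12)² = 21² = 441)
y(80) + l(98) = 2*80*(98 + 80) + 441 = 2*80*178 + 441 = 28480 + 441 = 28921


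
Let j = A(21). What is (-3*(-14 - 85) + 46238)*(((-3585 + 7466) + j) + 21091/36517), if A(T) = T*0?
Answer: 6596036936880/36517 ≈ 1.8063e+8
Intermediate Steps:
A(T) = 0
j = 0
(-3*(-14 - 85) + 46238)*(((-3585 + 7466) + j) + 21091/36517) = (-3*(-14 - 85) + 46238)*(((-3585 + 7466) + 0) + 21091/36517) = (-3*(-99) + 46238)*((3881 + 0) + 21091*(1/36517)) = (297 + 46238)*(3881 + 21091/36517) = 46535*(141743568/36517) = 6596036936880/36517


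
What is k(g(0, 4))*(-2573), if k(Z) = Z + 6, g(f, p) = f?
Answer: -15438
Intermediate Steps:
k(Z) = 6 + Z
k(g(0, 4))*(-2573) = (6 + 0)*(-2573) = 6*(-2573) = -15438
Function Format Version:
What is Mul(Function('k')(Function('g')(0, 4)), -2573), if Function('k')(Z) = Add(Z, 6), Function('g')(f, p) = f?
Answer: -15438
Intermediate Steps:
Function('k')(Z) = Add(6, Z)
Mul(Function('k')(Function('g')(0, 4)), -2573) = Mul(Add(6, 0), -2573) = Mul(6, -2573) = -15438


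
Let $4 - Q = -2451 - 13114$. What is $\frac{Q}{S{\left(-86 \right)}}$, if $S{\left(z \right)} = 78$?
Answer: $\frac{15569}{78} \approx 199.6$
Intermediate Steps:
$Q = 15569$ ($Q = 4 - \left(-2451 - 13114\right) = 4 - -15565 = 4 + 15565 = 15569$)
$\frac{Q}{S{\left(-86 \right)}} = \frac{15569}{78}$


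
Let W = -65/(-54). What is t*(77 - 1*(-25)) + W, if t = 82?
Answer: 451721/54 ≈ 8365.2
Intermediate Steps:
W = 65/54 (W = -65*(-1/54) = 65/54 ≈ 1.2037)
t*(77 - 1*(-25)) + W = 82*(77 - 1*(-25)) + 65/54 = 82*(77 + 25) + 65/54 = 82*102 + 65/54 = 8364 + 65/54 = 451721/54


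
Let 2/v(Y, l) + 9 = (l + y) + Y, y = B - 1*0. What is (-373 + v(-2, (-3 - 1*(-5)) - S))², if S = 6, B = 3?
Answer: 5013121/36 ≈ 1.3925e+5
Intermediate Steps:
y = 3 (y = 3 - 1*0 = 3 + 0 = 3)
v(Y, l) = 2/(-6 + Y + l) (v(Y, l) = 2/(-9 + ((l + 3) + Y)) = 2/(-9 + ((3 + l) + Y)) = 2/(-9 + (3 + Y + l)) = 2/(-6 + Y + l))
(-373 + v(-2, (-3 - 1*(-5)) - S))² = (-373 + 2/(-6 - 2 + ((-3 - 1*(-5)) - 1*6)))² = (-373 + 2/(-6 - 2 + ((-3 + 5) - 6)))² = (-373 + 2/(-6 - 2 + (2 - 6)))² = (-373 + 2/(-6 - 2 - 4))² = (-373 + 2/(-12))² = (-373 + 2*(-1/12))² = (-373 - ⅙)² = (-2239/6)² = 5013121/36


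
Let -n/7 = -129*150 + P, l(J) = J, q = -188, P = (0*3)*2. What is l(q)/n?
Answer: -94/67725 ≈ -0.0013880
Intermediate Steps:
P = 0 (P = 0*2 = 0)
n = 135450 (n = -7*(-129*150 + 0) = -7*(-19350 + 0) = -7*(-19350) = 135450)
l(q)/n = -188/135450 = -188*1/135450 = -94/67725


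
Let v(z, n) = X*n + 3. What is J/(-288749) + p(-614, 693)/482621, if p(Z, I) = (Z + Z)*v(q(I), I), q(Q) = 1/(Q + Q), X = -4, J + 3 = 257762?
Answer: 857442558329/139356331129 ≈ 6.1529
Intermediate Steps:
J = 257759 (J = -3 + 257762 = 257759)
q(Q) = 1/(2*Q)
v(z, n) = 3 - 4*n (v(z, n) = -4*n + 3 = 3 - 4*n)
p(Z, I) = 2*Z*(3 - 4*I) (p(Z, I) = (Z + Z)*(3 - 4*I) = (2*Z)*(3 - 4*I) = 2*Z*(3 - 4*I))
J/(-288749) + p(-614, 693)/482621 = 257759/(-288749) + (2*(-614)*(3 - 4*693))/482621 = 257759*(-1/288749) + (2*(-614)*(3 - 2772))*(1/482621) = -257759/288749 + (2*(-614)*(-2769))*(1/482621) = -257759/288749 + 3400332*(1/482621) = -257759/288749 + 3400332/482621 = 857442558329/139356331129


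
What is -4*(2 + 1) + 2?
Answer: -10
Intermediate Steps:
-4*(2 + 1) + 2 = -4*3 + 2 = -12 + 2 = -10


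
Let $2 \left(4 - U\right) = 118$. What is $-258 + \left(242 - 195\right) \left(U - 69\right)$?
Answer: $-6086$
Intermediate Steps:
$U = -55$ ($U = 4 - 59 = -55$)
$-258 + \left(242 - 195\right) \left(U - 69\right) = -258 + \left(242 - 195\right) \left(-55 - 69\right) = -258 + 47 \left(-124\right) = -258 - 5828 = -6086$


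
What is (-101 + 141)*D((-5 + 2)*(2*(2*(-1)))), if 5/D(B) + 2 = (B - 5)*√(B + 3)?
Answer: 400/731 + 1400*√15/731 ≈ 7.9647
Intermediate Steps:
D(B) = 5/(-2 + √(3 + B)*(-5 + B)) (D(B) = 5/(-2 + (B - 5)*√(B + 3)) = 5/(-2 + (-5 + B)*√(3 + B)) = 5/(-2 + √(3 + B)*(-5 + B)))
(-101 + 141)*D((-5 + 2)*(2*(2*(-1)))) = (-101 + 141)*(5/(-2 - 5*√(3 + (-5 + 2)*(2*(2*(-1)))) + ((-5 + 2)*(2*(2*(-1))))*√(3 + (-5 + 2)*(2*(2*(-1)))))) = 40*(5/(-2 - 5*√(3 - 6*(-2)) + (-6*(-2))*√(3 - 6*(-2)))) = 40*(5/(-2 - 5*√(3 - 3*(-4)) + (-3*(-4))*√(3 - 3*(-4)))) = 40*(5/(-2 - 5*√(3 + 12) + 12*√(3 + 12))) = 40*(5/(-2 - 5*√15 + 12*√15)) = 40*(5/(-2 + 7*√15)) = 200/(-2 + 7*√15)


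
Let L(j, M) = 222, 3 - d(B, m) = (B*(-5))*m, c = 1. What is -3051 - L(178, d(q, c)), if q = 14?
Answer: -3273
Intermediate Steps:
d(B, m) = 3 + 5*B*m (d(B, m) = 3 - B*(-5)*m = 3 - (-5*B)*m = 3 - (-5)*B*m = 3 + 5*B*m)
-3051 - L(178, d(q, c)) = -3051 - 1*222 = -3051 - 222 = -3273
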